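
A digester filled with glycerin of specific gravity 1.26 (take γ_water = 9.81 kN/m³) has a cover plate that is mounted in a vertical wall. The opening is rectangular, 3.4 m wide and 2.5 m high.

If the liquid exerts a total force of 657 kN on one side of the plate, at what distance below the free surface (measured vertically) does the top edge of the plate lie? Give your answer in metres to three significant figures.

γ = 1.26 × 9.81 = 12.3606 kN/m³.
A = 3.4 × 2.5 = 8.5 m².
From F = γ·h_c·A, the centroid depth is h_c = 657/(12.3606 × 8.5) = 6.25327 m.
The centroid lies 2.5/2 = 1.25 m below the top edge, so the top edge sits at h_top = 6.25327 − 1.25 = 5.00327 m below the surface.

d_top ≈ 5.00 m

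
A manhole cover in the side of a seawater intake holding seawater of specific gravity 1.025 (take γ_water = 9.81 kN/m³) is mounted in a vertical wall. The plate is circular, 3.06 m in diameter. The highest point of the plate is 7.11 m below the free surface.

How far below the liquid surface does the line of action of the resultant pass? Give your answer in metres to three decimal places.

h_p = 8.708 m

γ = 1.025 × 9.81 = 10.05525 kN/m³.
The centroid is at the centre, 1.53 m below the top of the plate, so the centroid depth is h_c = 7.11 + 1.53 = 8.64 m.
A = π(1.53)² = 7.35415 m².
Resultant F = γ·h_c·A = 10.05525 × 8.64 × 7.35415 = 638.909 kN.
I_c = πr⁴/4 = π × 1.53⁴/4 = 4.30383 m⁴.
Centre of pressure: y_p = y_c + I_c/(y_c·A) = 8.64 + 4.30383/(8.64 × 7.35415) = 8.64 + 0.0677343 = 8.70773 m along the plane.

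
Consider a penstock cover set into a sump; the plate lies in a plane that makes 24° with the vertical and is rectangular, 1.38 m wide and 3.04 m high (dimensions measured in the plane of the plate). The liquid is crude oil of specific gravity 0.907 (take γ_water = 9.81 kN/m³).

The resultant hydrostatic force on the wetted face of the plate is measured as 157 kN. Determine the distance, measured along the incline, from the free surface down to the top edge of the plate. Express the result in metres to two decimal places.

γ = 0.907 × 9.81 = 8.89767 kN/m³.
A = 1.38 × 3.04 = 4.1952 m².
From F = γ·h_c·A, the centroid depth is h_c = 157/(8.89767 × 4.1952) = 4.20601 m.
The plate makes 24° with the vertical, i.e. θ = 90° − 24° = 66° to the horizontal. Measuring y along the incline from the free-surface line, vertical depth h = y·sinθ with sinθ = 0.913545.
Along the incline, y_c = h_c/sinθ = 4.20601/0.913545 = 4.60405 m.
The centroid lies 3.04/2 = 1.52 m below the top edge, so the top edge sits at y_top = 4.60405 − 1.52 = 3.08405 m along the incline.

y_top ≈ 3.08 m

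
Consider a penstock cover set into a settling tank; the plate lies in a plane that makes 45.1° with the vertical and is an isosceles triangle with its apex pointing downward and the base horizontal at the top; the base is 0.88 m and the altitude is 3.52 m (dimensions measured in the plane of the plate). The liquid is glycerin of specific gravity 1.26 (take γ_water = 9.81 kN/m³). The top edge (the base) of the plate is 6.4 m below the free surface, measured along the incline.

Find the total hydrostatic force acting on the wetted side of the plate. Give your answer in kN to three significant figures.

γ = 1.26 × 9.81 = 12.3606 kN/m³.
The plate makes 45.1° with the vertical, i.e. θ = 90° − 45.1° = 44.9° to the horizontal. Measuring y along the incline from the free-surface line, vertical depth h = y·sinθ with sinθ = 0.705872.
With the apex down, the centroid sits h/3 = 3.52/3 = 1.17333 m below the base (the top edge), so y_c = 6.4 + 1.17333 = 7.57333 m and h_c = 7.57333 × 0.705872 = 5.3458 m.
A = ½ × 0.88 × 3.52 = 1.5488 m².
Resultant F = γ·h_c·A = 12.3606 × 5.3458 × 1.5488 = 102.341 kN.

F ≈ 102 kN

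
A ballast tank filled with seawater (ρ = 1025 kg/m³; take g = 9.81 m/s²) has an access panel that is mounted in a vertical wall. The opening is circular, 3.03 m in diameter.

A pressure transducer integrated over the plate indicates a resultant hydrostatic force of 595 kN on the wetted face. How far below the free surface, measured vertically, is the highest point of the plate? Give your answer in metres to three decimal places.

γ = ρg = 1025 × 9.81 / 1000 = 10.05525 kN/m³.
A = π(1.515)² = 7.21066 m².
From F = γ·h_c·A, the centroid depth is h_c = 595/(10.05525 × 7.21066) = 8.20633 m.
The centroid is at the centre, 1.515 m below the top of the plate, so the highest point sits at h_top = 8.20633 − 1.515 = 6.69133 m below the surface.

d_top ≈ 6.691 m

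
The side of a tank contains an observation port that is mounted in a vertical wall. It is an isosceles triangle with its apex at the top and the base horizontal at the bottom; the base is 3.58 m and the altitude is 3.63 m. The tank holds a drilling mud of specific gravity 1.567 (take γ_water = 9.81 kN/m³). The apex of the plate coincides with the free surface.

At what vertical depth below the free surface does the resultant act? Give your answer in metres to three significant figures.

γ = 1.567 × 9.81 = 15.37227 kN/m³.
With the apex up, the centroid sits 2h/3 = 2 × 3.63/3 = 2.42 m below the apex, so the centroid depth is h_c = 2.42 m.
A = ½ × 3.58 × 3.63 = 6.4977 m².
Resultant F = γ·h_c·A = 15.37227 × 2.42 × 6.4977 = 241.72 kN.
I_c = b·h³/36 = 3.58 × 3.63³/36 = 4.75664 m⁴.
Centre of pressure: y_p = y_c + I_c/(y_c·A) = 2.42 + 4.75664/(2.42 × 6.4977) = 2.42 + 0.3025 = 2.7225 m along the plane.

h_p = 2.72 m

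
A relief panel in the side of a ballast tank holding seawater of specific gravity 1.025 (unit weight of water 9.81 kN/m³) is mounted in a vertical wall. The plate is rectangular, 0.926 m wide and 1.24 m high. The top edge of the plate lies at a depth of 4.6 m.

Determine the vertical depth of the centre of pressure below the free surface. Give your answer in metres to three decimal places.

γ = 1.025 × 9.81 = 10.05525 kN/m³.
The centroid lies 1.24/2 = 0.62 m below the top edge, so the centroid depth is h_c = 4.6 + 0.62 = 5.22 m.
A = 0.926 × 1.24 = 1.14824 m².
Resultant F = γ·h_c·A = 10.05525 × 5.22 × 1.14824 = 60.2693 kN.
I_c = b·h³/12 = 0.926 × 1.24³/12 = 0.147128 m⁴.
Centre of pressure: y_p = y_c + I_c/(y_c·A) = 5.22 + 0.147128/(5.22 × 1.14824) = 5.22 + 0.0245466 = 5.24455 m along the plane.

h_p = 5.245 m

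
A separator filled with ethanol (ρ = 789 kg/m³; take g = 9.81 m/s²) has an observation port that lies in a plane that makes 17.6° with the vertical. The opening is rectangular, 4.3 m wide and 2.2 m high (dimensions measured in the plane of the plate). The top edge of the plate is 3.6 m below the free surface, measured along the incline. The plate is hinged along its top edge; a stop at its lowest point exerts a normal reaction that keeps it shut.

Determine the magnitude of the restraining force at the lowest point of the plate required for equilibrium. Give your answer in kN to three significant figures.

γ = ρg = 789 × 9.81 / 1000 = 7.74009 kN/m³.
The plate makes 17.6° with the vertical, i.e. θ = 90° − 17.6° = 72.4° to the horizontal. Measuring y along the incline from the free-surface line, vertical depth h = y·sinθ with sinθ = 0.953191.
The centroid lies 2.2/2 = 1.1 m below the top edge, so y_c = 3.6 + 1.1 = 4.7 m and h_c = 4.7 × 0.953191 = 4.48 m.
A = 4.3 × 2.2 = 9.46 m².
Resultant F = γ·h_c·A = 7.74009 × 4.48 × 9.46 = 328.031 kN.
I_c = b·h³/12 = 4.3 × 2.2³/12 = 3.81553 m⁴.
Centre of pressure: y_p = y_c + I_c/(y_c·A) = 4.7 + 3.81553/(4.7 × 9.46) = 4.7 + 0.0858155 = 4.78582 m along the plane.
The resultant acts 1.1 + 0.0858155 = 1.18582 m (along the plate) below the hinge at the top edge, so the moment about the hinge is M = F × 1.18582 = 328.031 × 1.18582 = 388.986 kN·m.
A normal force at the bottom, 2.2 m from the hinge, must supply this moment: P = 388.986/2.2 = 176.812 kN.

P ≈ 177 kN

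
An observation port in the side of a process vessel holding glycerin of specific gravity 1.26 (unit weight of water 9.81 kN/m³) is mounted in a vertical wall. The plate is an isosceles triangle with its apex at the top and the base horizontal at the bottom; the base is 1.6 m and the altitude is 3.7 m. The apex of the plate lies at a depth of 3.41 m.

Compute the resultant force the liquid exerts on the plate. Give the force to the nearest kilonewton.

γ = 1.26 × 9.81 = 12.3606 kN/m³.
With the apex up, the centroid sits 2h/3 = 2 × 3.7/3 = 2.46667 m below the apex, so the centroid depth is h_c = 3.41 + 2.46667 = 5.87667 m.
A = ½ × 1.6 × 3.7 = 2.96 m².
Resultant F = γ·h_c·A = 12.3606 × 5.87667 × 2.96 = 215.012 kN.

F ≈ 215 kN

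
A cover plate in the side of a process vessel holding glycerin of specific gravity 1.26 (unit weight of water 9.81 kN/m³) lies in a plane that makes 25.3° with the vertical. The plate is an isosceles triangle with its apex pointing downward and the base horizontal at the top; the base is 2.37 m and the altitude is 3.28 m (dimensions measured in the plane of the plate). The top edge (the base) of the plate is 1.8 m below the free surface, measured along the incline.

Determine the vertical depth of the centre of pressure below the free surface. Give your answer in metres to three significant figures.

h_p = 2.80 m

γ = 1.26 × 9.81 = 12.3606 kN/m³.
The plate makes 25.3° with the vertical, i.e. θ = 90° − 25.3° = 64.7° to the horizontal. Measuring y along the incline from the free-surface line, vertical depth h = y·sinθ with sinθ = 0.904083.
With the apex down, the centroid sits h/3 = 3.28/3 = 1.09333 m below the base (the top edge), so y_c = 1.8 + 1.09333 = 2.89333 m and h_c = 2.89333 × 0.904083 = 2.61581 m.
A = ½ × 2.37 × 3.28 = 3.8868 m².
Resultant F = γ·h_c·A = 12.3606 × 2.61581 × 3.8868 = 125.672 kN.
I_c = b·h³/36 = 2.37 × 3.28³/36 = 2.3231 m⁴.
Centre of pressure: y_p = y_c + I_c/(y_c·A) = 2.89333 + 2.3231/(2.89333 × 3.8868) = 2.89333 + 0.206575 = 3.09991 m along the plane.
Vertically, h_p = y_p·sinθ = 3.09991 × 0.904083 = 2.80258 m.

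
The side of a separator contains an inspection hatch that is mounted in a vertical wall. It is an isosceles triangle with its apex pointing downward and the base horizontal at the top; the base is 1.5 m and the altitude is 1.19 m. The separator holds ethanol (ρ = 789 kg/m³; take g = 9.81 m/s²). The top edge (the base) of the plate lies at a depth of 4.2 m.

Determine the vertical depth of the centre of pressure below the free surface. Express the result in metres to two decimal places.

h_p = 4.61 m

γ = ρg = 789 × 9.81 / 1000 = 7.74009 kN/m³.
With the apex down, the centroid sits h/3 = 1.19/3 = 0.396667 m below the base (the top edge), so the centroid depth is h_c = 4.2 + 0.396667 = 4.59667 m.
A = ½ × 1.5 × 1.19 = 0.8925 m².
Resultant F = γ·h_c·A = 7.74009 × 4.59667 × 0.8925 = 31.7539 kN.
I_c = b·h³/36 = 1.5 × 1.19³/36 = 0.070215 m⁴.
Centre of pressure: y_p = y_c + I_c/(y_c·A) = 4.59667 + 0.070215/(4.59667 × 0.8925) = 4.59667 + 0.0171151 = 4.61379 m along the plane.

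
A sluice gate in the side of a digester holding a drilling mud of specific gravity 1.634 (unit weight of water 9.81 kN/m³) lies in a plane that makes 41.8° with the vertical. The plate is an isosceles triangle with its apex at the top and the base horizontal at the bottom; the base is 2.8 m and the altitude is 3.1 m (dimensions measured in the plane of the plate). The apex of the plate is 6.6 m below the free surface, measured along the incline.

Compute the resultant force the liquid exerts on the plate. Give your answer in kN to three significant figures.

γ = 1.634 × 9.81 = 16.02954 kN/m³.
The plate makes 41.8° with the vertical, i.e. θ = 90° − 41.8° = 48.2° to the horizontal. Measuring y along the incline from the free-surface line, vertical depth h = y·sinθ with sinθ = 0.745476.
With the apex up, the centroid sits 2h/3 = 2 × 3.1/3 = 2.06667 m below the apex, so y_c = 6.6 + 2.06667 = 8.66667 m and h_c = 8.66667 × 0.745476 = 6.46079 m.
A = ½ × 2.8 × 3.1 = 4.34 m².
Resultant F = γ·h_c·A = 16.02954 × 6.46079 × 4.34 = 449.466 kN.

F ≈ 449 kN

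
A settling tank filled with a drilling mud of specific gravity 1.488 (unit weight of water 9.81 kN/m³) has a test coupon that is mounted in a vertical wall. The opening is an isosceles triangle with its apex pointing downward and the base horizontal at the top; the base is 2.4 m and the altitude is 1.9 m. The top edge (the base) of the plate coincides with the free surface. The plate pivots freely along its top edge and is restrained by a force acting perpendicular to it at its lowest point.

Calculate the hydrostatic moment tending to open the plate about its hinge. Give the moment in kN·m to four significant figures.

M ≈ 20.02 kN·m

γ = 1.488 × 9.81 = 14.59728 kN/m³.
With the apex down, the centroid sits h/3 = 1.9/3 = 0.633333 m below the base (the top edge), so the centroid depth is h_c = 0.633333 m.
A = ½ × 2.4 × 1.9 = 2.28 m².
Resultant F = γ·h_c·A = 14.59728 × 0.633333 × 2.28 = 21.0785 kN.
I_c = b·h³/36 = 2.4 × 1.9³/36 = 0.457267 m⁴.
Centre of pressure: y_p = y_c + I_c/(y_c·A) = 0.633333 + 0.457267/(0.633333 × 2.28) = 0.633333 + 0.316667 = 0.95 m along the plane.
The resultant acts 0.633333 + 0.316667 = 0.95 m (along the plate) below the hinge at the top edge, so the moment about the hinge is M = F × 0.95 = 21.0785 × 0.95 = 20.0246 kN·m.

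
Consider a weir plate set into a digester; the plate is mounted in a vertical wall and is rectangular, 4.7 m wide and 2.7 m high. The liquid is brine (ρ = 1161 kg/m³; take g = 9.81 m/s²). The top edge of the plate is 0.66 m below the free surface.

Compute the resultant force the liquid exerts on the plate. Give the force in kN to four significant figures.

F ≈ 290.5 kN

γ = ρg = 1161 × 9.81 / 1000 = 11.38941 kN/m³.
The centroid lies 2.7/2 = 1.35 m below the top edge, so the centroid depth is h_c = 0.66 + 1.35 = 2.01 m.
A = 4.7 × 2.7 = 12.69 m².
Resultant F = γ·h_c·A = 11.38941 × 2.01 × 12.69 = 290.509 kN.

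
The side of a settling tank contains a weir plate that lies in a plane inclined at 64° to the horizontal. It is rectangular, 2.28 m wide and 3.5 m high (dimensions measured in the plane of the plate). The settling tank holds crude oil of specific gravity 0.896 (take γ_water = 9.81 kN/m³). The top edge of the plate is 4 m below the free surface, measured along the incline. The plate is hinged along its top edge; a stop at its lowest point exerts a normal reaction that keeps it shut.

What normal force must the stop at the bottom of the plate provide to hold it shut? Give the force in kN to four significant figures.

P ≈ 199.6 kN

γ = 0.896 × 9.81 = 8.78976 kN/m³.
Let θ = 64° be the plate's angle to the horizontal; measure y along the incline from where the plane meets the free surface. Vertical depth h = y·sinθ with sinθ = 0.898794.
The centroid lies 3.5/2 = 1.75 m below the top edge, so y_c = 4 + 1.75 = 5.75 m and h_c = 5.75 × 0.898794 = 5.16807 m.
A = 2.28 × 3.5 = 7.98 m².
Resultant F = γ·h_c·A = 8.78976 × 5.16807 × 7.98 = 362.5 kN.
I_c = b·h³/12 = 2.28 × 3.5³/12 = 8.14625 m⁴.
Centre of pressure: y_p = y_c + I_c/(y_c·A) = 5.75 + 8.14625/(5.75 × 7.98) = 5.75 + 0.177536 = 5.92754 m along the plane.
The resultant acts 1.75 + 0.177536 = 1.92754 m (along the plate) below the hinge at the top edge, so the moment about the hinge is M = F × 1.92754 = 362.5 × 1.92754 = 698.733 kN·m.
A normal force at the bottom, 3.5 m from the hinge, must supply this moment: P = 698.733/3.5 = 199.638 kN.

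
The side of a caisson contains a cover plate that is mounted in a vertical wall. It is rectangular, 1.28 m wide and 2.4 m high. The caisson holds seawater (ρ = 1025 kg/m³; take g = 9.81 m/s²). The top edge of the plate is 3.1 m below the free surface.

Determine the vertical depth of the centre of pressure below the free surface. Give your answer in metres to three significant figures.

h_p = 4.41 m

γ = ρg = 1025 × 9.81 / 1000 = 10.05525 kN/m³.
The centroid lies 2.4/2 = 1.2 m below the top edge, so the centroid depth is h_c = 3.1 + 1.2 = 4.3 m.
A = 1.28 × 2.4 = 3.072 m².
Resultant F = γ·h_c·A = 10.05525 × 4.3 × 3.072 = 132.826 kN.
I_c = b·h³/12 = 1.28 × 2.4³/12 = 1.47456 m⁴.
Centre of pressure: y_p = y_c + I_c/(y_c·A) = 4.3 + 1.47456/(4.3 × 3.072) = 4.3 + 0.111628 = 4.41163 m along the plane.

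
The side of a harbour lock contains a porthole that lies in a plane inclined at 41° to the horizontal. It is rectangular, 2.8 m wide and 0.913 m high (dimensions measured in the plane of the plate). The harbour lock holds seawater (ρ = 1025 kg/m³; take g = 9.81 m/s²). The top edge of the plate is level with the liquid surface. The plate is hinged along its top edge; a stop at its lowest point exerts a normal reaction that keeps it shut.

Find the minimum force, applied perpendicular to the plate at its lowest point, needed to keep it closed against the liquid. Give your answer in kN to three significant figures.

P ≈ 5.13 kN

γ = ρg = 1025 × 9.81 / 1000 = 10.05525 kN/m³.
Let θ = 41° be the plate's angle to the horizontal; measure y along the incline from where the plane meets the free surface. Vertical depth h = y·sinθ with sinθ = 0.656059.
The centroid lies 0.913/2 = 0.4565 m below the top edge, so y_c = 0.4565 m and h_c = 0.4565 × 0.656059 = 0.299491 m.
A = 2.8 × 0.913 = 2.5564 m².
Resultant F = γ·h_c·A = 10.05525 × 0.299491 × 2.5564 = 7.69849 kN.
I_c = b·h³/12 = 2.8 × 0.913³/12 = 0.177578 m⁴.
Centre of pressure: y_p = y_c + I_c/(y_c·A) = 0.4565 + 0.177578/(0.4565 × 2.5564) = 0.4565 + 0.152167 = 0.608667 m along the plane.
The resultant acts 0.4565 + 0.152167 = 0.608667 m (along the plate) below the hinge at the top edge, so the moment about the hinge is M = F × 0.608667 = 7.69849 × 0.608667 = 4.68582 kN·m.
A normal force at the bottom, 0.913 m from the hinge, must supply this moment: P = 4.68582/0.913 = 5.13233 kN.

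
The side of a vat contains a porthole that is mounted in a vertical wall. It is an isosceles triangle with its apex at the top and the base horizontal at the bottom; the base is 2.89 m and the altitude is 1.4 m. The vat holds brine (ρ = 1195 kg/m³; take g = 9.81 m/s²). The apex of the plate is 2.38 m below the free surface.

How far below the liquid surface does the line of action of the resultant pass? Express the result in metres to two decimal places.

γ = ρg = 1195 × 9.81 / 1000 = 11.72295 kN/m³.
With the apex up, the centroid sits 2h/3 = 2 × 1.4/3 = 0.933333 m below the apex, so the centroid depth is h_c = 2.38 + 0.933333 = 3.31333 m.
A = ½ × 2.89 × 1.4 = 2.023 m².
Resultant F = γ·h_c·A = 11.72295 × 3.31333 × 2.023 = 78.5774 kN.
I_c = b·h³/36 = 2.89 × 1.4³/36 = 0.220282 m⁴.
Centre of pressure: y_p = y_c + I_c/(y_c·A) = 3.31333 + 0.220282/(3.31333 × 2.023) = 3.31333 + 0.0328638 = 3.34619 m along the plane.

h_p = 3.35 m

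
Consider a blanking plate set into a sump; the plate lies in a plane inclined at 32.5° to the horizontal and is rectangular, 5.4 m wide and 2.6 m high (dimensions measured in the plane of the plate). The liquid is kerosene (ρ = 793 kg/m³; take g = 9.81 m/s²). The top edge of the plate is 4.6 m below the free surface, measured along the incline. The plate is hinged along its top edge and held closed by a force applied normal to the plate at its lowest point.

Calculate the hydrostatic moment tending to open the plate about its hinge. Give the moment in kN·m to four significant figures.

M ≈ 483.2 kN·m

γ = ρg = 793 × 9.81 / 1000 = 7.77933 kN/m³.
Let θ = 32.5° be the plate's angle to the horizontal; measure y along the incline from where the plane meets the free surface. Vertical depth h = y·sinθ with sinθ = 0.537300.
The centroid lies 2.6/2 = 1.3 m below the top edge, so y_c = 4.6 + 1.3 = 5.9 m and h_c = 5.9 × 0.537300 = 3.17007 m.
A = 5.4 × 2.6 = 14.04 m².
Resultant F = γ·h_c·A = 7.77933 × 3.17007 × 14.04 = 346.241 kN.
I_c = b·h³/12 = 5.4 × 2.6³/12 = 7.9092 m⁴.
Centre of pressure: y_p = y_c + I_c/(y_c·A) = 5.9 + 7.9092/(5.9 × 14.04) = 5.9 + 0.0954802 = 5.99548 m along the plane.
The resultant acts 1.3 + 0.0954802 = 1.39548 m (along the plate) below the hinge at the top edge, so the moment about the hinge is M = F × 1.39548 = 346.241 × 1.39548 = 483.172 kN·m.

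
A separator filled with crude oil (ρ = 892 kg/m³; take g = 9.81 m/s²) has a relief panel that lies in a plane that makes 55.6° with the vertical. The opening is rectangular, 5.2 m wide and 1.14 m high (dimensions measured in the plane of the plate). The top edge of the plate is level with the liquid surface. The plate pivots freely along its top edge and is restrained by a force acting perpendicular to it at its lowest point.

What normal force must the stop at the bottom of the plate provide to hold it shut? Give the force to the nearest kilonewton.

γ = ρg = 892 × 9.81 / 1000 = 8.75052 kN/m³.
The plate makes 55.6° with the vertical, i.e. θ = 90° − 55.6° = 34.4° to the horizontal. Measuring y along the incline from the free-surface line, vertical depth h = y·sinθ with sinθ = 0.564967.
The centroid lies 1.14/2 = 0.57 m below the top edge, so y_c = 0.57 m and h_c = 0.57 × 0.564967 = 0.322031 m.
A = 5.2 × 1.14 = 5.928 m².
Resultant F = γ·h_c·A = 8.75052 × 0.322031 × 5.928 = 16.7047 kN.
I_c = b·h³/12 = 5.2 × 1.14³/12 = 0.642002 m⁴.
Centre of pressure: y_p = y_c + I_c/(y_c·A) = 0.57 + 0.642002/(0.57 × 5.928) = 0.57 + 0.19 = 0.76 m along the plane.
The resultant acts 0.57 + 0.19 = 0.76 m (along the plate) below the hinge at the top edge, so the moment about the hinge is M = F × 0.76 = 16.7047 × 0.76 = 12.6956 kN·m.
A normal force at the bottom, 1.14 m from the hinge, must supply this moment: P = 12.6956/1.14 = 11.1365 kN.

P ≈ 11 kN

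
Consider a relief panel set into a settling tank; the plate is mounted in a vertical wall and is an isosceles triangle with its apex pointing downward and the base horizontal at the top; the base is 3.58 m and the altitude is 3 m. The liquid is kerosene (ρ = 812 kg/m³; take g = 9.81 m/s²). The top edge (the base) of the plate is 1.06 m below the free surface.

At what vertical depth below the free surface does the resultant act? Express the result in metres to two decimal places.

h_p = 2.30 m

γ = ρg = 812 × 9.81 / 1000 = 7.96572 kN/m³.
With the apex down, the centroid sits h/3 = 3/3 = 1 m below the base (the top edge), so the centroid depth is h_c = 1.06 + 1 = 2.06 m.
A = ½ × 3.58 × 3 = 5.37 m².
Resultant F = γ·h_c·A = 7.96572 × 2.06 × 5.37 = 88.1184 kN.
I_c = b·h³/36 = 3.58 × 3³/36 = 2.685 m⁴.
Centre of pressure: y_p = y_c + I_c/(y_c·A) = 2.06 + 2.685/(2.06 × 5.37) = 2.06 + 0.242718 = 2.30272 m along the plane.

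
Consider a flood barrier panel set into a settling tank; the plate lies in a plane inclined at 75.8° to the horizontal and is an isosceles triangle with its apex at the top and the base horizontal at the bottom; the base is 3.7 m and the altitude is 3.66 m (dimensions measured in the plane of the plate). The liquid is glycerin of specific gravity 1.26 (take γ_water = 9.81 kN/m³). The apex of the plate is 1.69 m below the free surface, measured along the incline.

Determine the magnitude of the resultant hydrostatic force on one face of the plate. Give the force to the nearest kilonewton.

F ≈ 335 kN

γ = 1.26 × 9.81 = 12.3606 kN/m³.
Let θ = 75.8° be the plate's angle to the horizontal; measure y along the incline from where the plane meets the free surface. Vertical depth h = y·sinθ with sinθ = 0.969445.
With the apex up, the centroid sits 2h/3 = 2 × 3.66/3 = 2.44 m below the apex, so y_c = 1.69 + 2.44 = 4.13 m and h_c = 4.13 × 0.969445 = 4.00381 m.
A = ½ × 3.7 × 3.66 = 6.771 m².
Resultant F = γ·h_c·A = 12.3606 × 4.00381 × 6.771 = 335.093 kN.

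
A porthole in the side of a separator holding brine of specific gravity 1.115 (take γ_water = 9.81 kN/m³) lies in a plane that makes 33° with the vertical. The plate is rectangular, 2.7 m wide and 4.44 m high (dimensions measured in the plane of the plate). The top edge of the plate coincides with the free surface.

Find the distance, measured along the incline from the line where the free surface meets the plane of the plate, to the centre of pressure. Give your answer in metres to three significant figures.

γ = 1.115 × 9.81 = 10.93815 kN/m³.
The plate makes 33° with the vertical, i.e. θ = 90° − 33° = 57° to the horizontal. Measuring y along the incline from the free-surface line, vertical depth h = y·sinθ with sinθ = 0.838671.
The centroid lies 4.44/2 = 2.22 m below the top edge, so y_c = 2.22 m and h_c = 2.22 × 0.838671 = 1.86185 m.
A = 2.7 × 4.44 = 11.988 m².
Resultant F = γ·h_c·A = 10.93815 × 1.86185 × 11.988 = 244.138 kN.
I_c = b·h³/12 = 2.7 × 4.44³/12 = 19.6939 m⁴.
Centre of pressure: y_p = y_c + I_c/(y_c·A) = 2.22 + 19.6939/(2.22 × 11.988) = 2.22 + 0.740001 = 2.96 m along the plane.

y_p = 2.96 m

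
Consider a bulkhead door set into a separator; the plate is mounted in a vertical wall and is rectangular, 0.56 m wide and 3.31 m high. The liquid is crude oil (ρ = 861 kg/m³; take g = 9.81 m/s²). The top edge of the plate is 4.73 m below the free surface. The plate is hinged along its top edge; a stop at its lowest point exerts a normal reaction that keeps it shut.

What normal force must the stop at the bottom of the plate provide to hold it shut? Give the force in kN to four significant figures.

P ≈ 54.30 kN

γ = ρg = 861 × 9.81 / 1000 = 8.44641 kN/m³.
The centroid lies 3.31/2 = 1.655 m below the top edge, so the centroid depth is h_c = 4.73 + 1.655 = 6.385 m.
A = 0.56 × 3.31 = 1.8536 m².
Resultant F = γ·h_c·A = 8.44641 × 6.385 × 1.8536 = 99.9653 kN.
I_c = b·h³/12 = 0.56 × 3.31³/12 = 1.69235 m⁴.
Centre of pressure: y_p = y_c + I_c/(y_c·A) = 6.385 + 1.69235/(6.385 × 1.8536) = 6.385 + 0.142993 = 6.52799 m along the plane.
The resultant acts 1.655 + 0.142993 = 1.79799 m (along the plate) below the hinge at the top edge, so the moment about the hinge is M = F × 1.79799 = 99.9653 × 1.79799 = 179.737 kN·m.
A normal force at the bottom, 3.31 m from the hinge, must supply this moment: P = 179.737/3.31 = 54.3012 kN.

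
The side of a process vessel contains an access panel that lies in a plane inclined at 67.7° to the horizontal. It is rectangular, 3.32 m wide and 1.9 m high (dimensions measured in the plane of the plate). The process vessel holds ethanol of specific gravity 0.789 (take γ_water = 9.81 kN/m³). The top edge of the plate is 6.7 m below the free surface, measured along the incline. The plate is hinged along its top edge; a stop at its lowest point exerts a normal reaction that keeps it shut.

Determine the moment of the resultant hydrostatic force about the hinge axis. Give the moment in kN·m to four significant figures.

M ≈ 341.9 kN·m

γ = 0.789 × 9.81 = 7.74009 kN/m³.
Let θ = 67.7° be the plate's angle to the horizontal; measure y along the incline from where the plane meets the free surface. Vertical depth h = y·sinθ with sinθ = 0.925210.
The centroid lies 1.9/2 = 0.95 m below the top edge, so y_c = 6.7 + 0.95 = 7.65 m and h_c = 7.65 × 0.925210 = 7.07786 m.
A = 3.32 × 1.9 = 6.308 m².
Resultant F = γ·h_c·A = 7.74009 × 7.07786 × 6.308 = 345.573 kN.
I_c = b·h³/12 = 3.32 × 1.9³/12 = 1.89766 m⁴.
Centre of pressure: y_p = y_c + I_c/(y_c·A) = 7.65 + 1.89766/(7.65 × 6.308) = 7.65 + 0.0393247 = 7.68932 m along the plane.
The resultant acts 0.95 + 0.0393247 = 0.989325 m (along the plate) below the hinge at the top edge, so the moment about the hinge is M = F × 0.989325 = 345.573 × 0.989325 = 341.884 kN·m.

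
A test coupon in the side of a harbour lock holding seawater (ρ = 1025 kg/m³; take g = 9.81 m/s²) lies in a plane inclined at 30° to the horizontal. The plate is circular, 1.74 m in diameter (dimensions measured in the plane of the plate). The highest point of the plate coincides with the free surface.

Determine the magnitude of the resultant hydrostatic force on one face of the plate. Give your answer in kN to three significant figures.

F ≈ 10.4 kN

γ = ρg = 1025 × 9.81 / 1000 = 10.05525 kN/m³.
Let θ = 30° be the plate's angle to the horizontal; measure y along the incline from where the plane meets the free surface. Vertical depth h = y·sinθ with sinθ = 0.500000.
The centroid is at the centre, 0.87 m below the top of the plate, so y_c = 0.87 m and h_c = 0.87 × 0.500000 = 0.435 m.
A = π(0.87)² = 2.37787 m².
Resultant F = γ·h_c·A = 10.05525 × 0.435 × 2.37787 = 10.4009 kN.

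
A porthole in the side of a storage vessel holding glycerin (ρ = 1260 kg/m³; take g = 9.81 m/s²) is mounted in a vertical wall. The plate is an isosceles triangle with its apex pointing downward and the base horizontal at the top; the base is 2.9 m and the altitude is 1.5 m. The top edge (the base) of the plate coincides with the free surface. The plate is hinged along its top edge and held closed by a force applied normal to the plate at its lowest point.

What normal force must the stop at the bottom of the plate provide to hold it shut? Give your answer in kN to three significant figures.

γ = ρg = 1260 × 9.81 / 1000 = 12.3606 kN/m³.
With the apex down, the centroid sits h/3 = 1.5/3 = 0.5 m below the base (the top edge), so the centroid depth is h_c = 0.5 m.
A = ½ × 2.9 × 1.5 = 2.175 m².
Resultant F = γ·h_c·A = 12.3606 × 0.5 × 2.175 = 13.4422 kN.
I_c = b·h³/36 = 2.9 × 1.5³/36 = 0.271875 m⁴.
Centre of pressure: y_p = y_c + I_c/(y_c·A) = 0.5 + 0.271875/(0.5 × 2.175) = 0.5 + 0.25 = 0.75 m along the plane.
The resultant acts 0.5 + 0.25 = 0.75 m (along the plate) below the hinge at the top edge, so the moment about the hinge is M = F × 0.75 = 13.4422 × 0.75 = 10.0816 kN·m.
A normal force at the bottom, 1.5 m from the hinge, must supply this moment: P = 10.0816/1.5 = 6.72107 kN.

P ≈ 6.72 kN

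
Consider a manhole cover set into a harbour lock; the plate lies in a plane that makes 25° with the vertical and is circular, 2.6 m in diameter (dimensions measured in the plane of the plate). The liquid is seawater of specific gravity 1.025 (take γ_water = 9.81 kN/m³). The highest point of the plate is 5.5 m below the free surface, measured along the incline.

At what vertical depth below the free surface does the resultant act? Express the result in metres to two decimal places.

h_p = 6.22 m

γ = 1.025 × 9.81 = 10.05525 kN/m³.
The plate makes 25° with the vertical, i.e. θ = 90° − 25° = 65° to the horizontal. Measuring y along the incline from the free-surface line, vertical depth h = y·sinθ with sinθ = 0.906308.
The centroid is at the centre, 1.3 m below the top of the plate, so y_c = 5.5 + 1.3 = 6.8 m and h_c = 6.8 × 0.906308 = 6.16289 m.
A = π(1.3)² = 5.30929 m².
Resultant F = γ·h_c·A = 10.05525 × 6.16289 × 5.30929 = 329.014 kN.
I_c = πr⁴/4 = π × 1.3⁴/4 = 2.24318 m⁴.
Centre of pressure: y_p = y_c + I_c/(y_c·A) = 6.8 + 2.24318/(6.8 × 5.30929) = 6.8 + 0.0621325 = 6.86213 m along the plane.
Vertically, h_p = y_p·sinθ = 6.86213 × 0.906308 = 6.2192 m.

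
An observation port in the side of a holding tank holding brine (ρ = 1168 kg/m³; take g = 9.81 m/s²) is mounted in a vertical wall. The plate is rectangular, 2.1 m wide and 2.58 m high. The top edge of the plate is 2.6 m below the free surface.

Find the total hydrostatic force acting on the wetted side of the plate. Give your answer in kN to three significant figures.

F ≈ 241 kN

γ = ρg = 1168 × 9.81 / 1000 = 11.45808 kN/m³.
The centroid lies 2.58/2 = 1.29 m below the top edge, so the centroid depth is h_c = 2.6 + 1.29 = 3.89 m.
A = 2.1 × 2.58 = 5.418 m².
Resultant F = γ·h_c·A = 11.45808 × 3.89 × 5.418 = 241.491 kN.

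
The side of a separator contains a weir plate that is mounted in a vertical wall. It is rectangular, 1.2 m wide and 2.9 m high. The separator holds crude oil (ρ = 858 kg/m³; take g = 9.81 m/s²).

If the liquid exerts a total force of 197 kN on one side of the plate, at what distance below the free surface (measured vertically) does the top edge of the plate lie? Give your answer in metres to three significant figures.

d_top ≈ 5.28 m

γ = ρg = 858 × 9.81 / 1000 = 8.41698 kN/m³.
A = 1.2 × 2.9 = 3.48 m².
From F = γ·h_c·A, the centroid depth is h_c = 197/(8.41698 × 3.48) = 6.72559 m.
The centroid lies 2.9/2 = 1.45 m below the top edge, so the top edge sits at h_top = 6.72559 − 1.45 = 5.27559 m below the surface.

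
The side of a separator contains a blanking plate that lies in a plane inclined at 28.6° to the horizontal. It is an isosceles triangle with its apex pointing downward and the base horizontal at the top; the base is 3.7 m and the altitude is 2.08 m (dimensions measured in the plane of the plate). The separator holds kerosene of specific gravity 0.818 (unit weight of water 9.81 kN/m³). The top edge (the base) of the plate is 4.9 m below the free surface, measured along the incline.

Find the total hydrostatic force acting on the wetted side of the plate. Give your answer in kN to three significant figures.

γ = 0.818 × 9.81 = 8.02458 kN/m³.
Let θ = 28.6° be the plate's angle to the horizontal; measure y along the incline from where the plane meets the free surface. Vertical depth h = y·sinθ with sinθ = 0.478692.
With the apex down, the centroid sits h/3 = 2.08/3 = 0.693333 m below the base (the top edge), so y_c = 4.9 + 0.693333 = 5.59333 m and h_c = 5.59333 × 0.478692 = 2.67748 m.
A = ½ × 3.7 × 2.08 = 3.848 m².
Resultant F = γ·h_c·A = 8.02458 × 2.67748 × 3.848 = 82.6768 kN.

F ≈ 82.7 kN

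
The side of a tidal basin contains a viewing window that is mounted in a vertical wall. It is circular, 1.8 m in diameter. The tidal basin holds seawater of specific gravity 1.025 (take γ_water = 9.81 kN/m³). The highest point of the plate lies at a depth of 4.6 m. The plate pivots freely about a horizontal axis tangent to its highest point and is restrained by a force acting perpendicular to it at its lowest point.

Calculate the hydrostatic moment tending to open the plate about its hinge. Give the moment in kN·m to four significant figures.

M ≈ 131.8 kN·m

γ = 1.025 × 9.81 = 10.05525 kN/m³.
The centroid is at the centre, 0.9 m below the top of the plate, so the centroid depth is h_c = 4.6 + 0.9 = 5.5 m.
A = π(0.9)² = 2.54469 m².
Resultant F = γ·h_c·A = 10.05525 × 5.5 × 2.54469 = 140.731 kN.
I_c = πr⁴/4 = π × 0.9⁴/4 = 0.5153 m⁴.
Centre of pressure: y_p = y_c + I_c/(y_c·A) = 5.5 + 0.5153/(5.5 × 2.54469) = 5.5 + 0.0368182 = 5.53682 m along the plane.
The resultant acts 0.9 + 0.0368182 = 0.936818 m (along the plate) below the hinge at the top edge, so the moment about the hinge is M = F × 0.936818 = 140.731 × 0.936818 = 131.839 kN·m.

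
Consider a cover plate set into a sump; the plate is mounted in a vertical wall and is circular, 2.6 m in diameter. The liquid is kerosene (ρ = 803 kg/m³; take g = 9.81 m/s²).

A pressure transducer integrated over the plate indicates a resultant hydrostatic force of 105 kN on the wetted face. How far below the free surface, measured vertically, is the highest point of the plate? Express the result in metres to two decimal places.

d_top ≈ 1.21 m

γ = ρg = 803 × 9.81 / 1000 = 7.87743 kN/m³.
A = π(1.3)² = 5.30929 m².
From F = γ·h_c·A, the centroid depth is h_c = 105/(7.87743 × 5.30929) = 2.51055 m.
The centroid is at the centre, 1.3 m below the top of the plate, so the highest point sits at h_top = 2.51055 − 1.3 = 1.21055 m below the surface.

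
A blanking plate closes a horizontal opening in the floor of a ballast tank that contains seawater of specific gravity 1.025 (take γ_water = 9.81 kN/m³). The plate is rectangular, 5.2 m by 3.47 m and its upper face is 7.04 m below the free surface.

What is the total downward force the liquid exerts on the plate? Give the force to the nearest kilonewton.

F ≈ 1277 kN

γ = 1.025 × 9.81 = 10.05525 kN/m³.
The plate is horizontal, so pressure is uniform at p = γ·h = 10.05525 × 7.04 = 70.789 kN/m².
A = 5.2 × 3.47 = 18.044 m².
F = p·A = 70.789 × 18.044 = 1277.32 kN.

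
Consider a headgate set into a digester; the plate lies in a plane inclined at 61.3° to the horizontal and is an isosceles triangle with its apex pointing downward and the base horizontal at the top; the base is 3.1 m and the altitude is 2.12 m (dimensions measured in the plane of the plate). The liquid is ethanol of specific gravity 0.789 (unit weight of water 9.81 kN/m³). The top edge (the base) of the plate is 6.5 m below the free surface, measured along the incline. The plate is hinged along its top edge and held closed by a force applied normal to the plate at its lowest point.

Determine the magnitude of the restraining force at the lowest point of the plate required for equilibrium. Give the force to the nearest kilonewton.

γ = 0.789 × 9.81 = 7.74009 kN/m³.
Let θ = 61.3° be the plate's angle to the horizontal; measure y along the incline from where the plane meets the free surface. Vertical depth h = y·sinθ with sinθ = 0.877146.
With the apex down, the centroid sits h/3 = 2.12/3 = 0.706667 m below the base (the top edge), so y_c = 6.5 + 0.706667 = 7.20667 m and h_c = 7.20667 × 0.877146 = 6.3213 m.
A = ½ × 3.1 × 2.12 = 3.286 m².
Resultant F = γ·h_c·A = 7.74009 × 6.3213 × 3.286 = 160.776 kN.
I_c = b·h³/36 = 3.1 × 2.12³/36 = 0.820478 m⁴.
Centre of pressure: y_p = y_c + I_c/(y_c·A) = 7.20667 + 0.820478/(7.20667 × 3.286) = 7.20667 + 0.0346469 = 7.24132 m along the plane.
The resultant acts 0.706667 + 0.0346469 = 0.741314 m (along the plate) below the hinge at the top edge, so the moment about the hinge is M = F × 0.741314 = 160.776 × 0.741314 = 119.185 kN·m.
A normal force at the bottom, 2.12 m from the hinge, must supply this moment: P = 119.185/2.12 = 56.2193 kN.

P ≈ 56 kN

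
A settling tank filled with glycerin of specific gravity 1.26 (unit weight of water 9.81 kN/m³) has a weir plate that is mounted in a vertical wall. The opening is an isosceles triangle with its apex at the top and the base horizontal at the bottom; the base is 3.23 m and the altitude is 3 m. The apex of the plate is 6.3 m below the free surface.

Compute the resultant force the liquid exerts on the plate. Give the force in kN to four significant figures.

F ≈ 497.1 kN

γ = 1.26 × 9.81 = 12.3606 kN/m³.
With the apex up, the centroid sits 2h/3 = 2 × 3/3 = 2 m below the apex, so the centroid depth is h_c = 6.3 + 2 = 8.3 m.
A = ½ × 3.23 × 3 = 4.845 m².
Resultant F = γ·h_c·A = 12.3606 × 8.3 × 4.845 = 497.063 kN.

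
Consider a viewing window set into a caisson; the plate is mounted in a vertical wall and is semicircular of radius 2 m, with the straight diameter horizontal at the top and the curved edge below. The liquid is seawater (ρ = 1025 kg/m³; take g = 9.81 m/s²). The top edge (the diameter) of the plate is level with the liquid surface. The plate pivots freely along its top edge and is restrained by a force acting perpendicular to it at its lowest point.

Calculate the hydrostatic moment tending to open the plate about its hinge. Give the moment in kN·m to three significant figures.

M ≈ 63.2 kN·m

γ = ρg = 1025 × 9.81 / 1000 = 10.05525 kN/m³.
The centroid of a semicircle lies 4r/(3π) = 0.848826 m from the diameter, here below the top edge, so the centroid depth is h_c = 0.848826 m.
A = πr²/2 = π × 2²/2 = 6.28319 m².
Resultant F = γ·h_c·A = 10.05525 × 0.848826 × 6.28319 = 53.628 kN.
I_c = (π/8 − 8/(9π))·r⁴ = 0.109757 × 2⁴ = 1.75611 m⁴.
Centre of pressure: y_p = y_c + I_c/(y_c·A) = 0.848826 + 1.75611/(0.848826 × 6.28319) = 0.848826 + 0.329271 = 1.1781 m along the plane.
The resultant acts 0.848826 + 0.329271 = 1.1781 m (along the plate) below the hinge at the top edge, so the moment about the hinge is M = F × 1.1781 = 53.628 × 1.1781 = 63.1791 kN·m.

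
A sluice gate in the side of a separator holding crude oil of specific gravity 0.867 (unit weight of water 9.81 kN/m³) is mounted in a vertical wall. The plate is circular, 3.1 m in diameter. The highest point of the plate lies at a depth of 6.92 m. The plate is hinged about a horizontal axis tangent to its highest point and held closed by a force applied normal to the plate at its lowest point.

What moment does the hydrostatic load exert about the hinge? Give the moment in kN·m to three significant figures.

M ≈ 881 kN·m

γ = 0.867 × 9.81 = 8.50527 kN/m³.
The centroid is at the centre, 1.55 m below the top of the plate, so the centroid depth is h_c = 6.92 + 1.55 = 8.47 m.
A = π(1.55)² = 7.54768 m².
Resultant F = γ·h_c·A = 8.50527 × 8.47 × 7.54768 = 543.732 kN.
I_c = πr⁴/4 = π × 1.55⁴/4 = 4.53332 m⁴.
Centre of pressure: y_p = y_c + I_c/(y_c·A) = 8.47 + 4.53332/(8.47 × 7.54768) = 8.47 + 0.070912 = 8.54091 m along the plane.
The resultant acts 1.55 + 0.070912 = 1.62091 m (along the plate) below the hinge at the top edge, so the moment about the hinge is M = F × 1.62091 = 543.732 × 1.62091 = 881.341 kN·m.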